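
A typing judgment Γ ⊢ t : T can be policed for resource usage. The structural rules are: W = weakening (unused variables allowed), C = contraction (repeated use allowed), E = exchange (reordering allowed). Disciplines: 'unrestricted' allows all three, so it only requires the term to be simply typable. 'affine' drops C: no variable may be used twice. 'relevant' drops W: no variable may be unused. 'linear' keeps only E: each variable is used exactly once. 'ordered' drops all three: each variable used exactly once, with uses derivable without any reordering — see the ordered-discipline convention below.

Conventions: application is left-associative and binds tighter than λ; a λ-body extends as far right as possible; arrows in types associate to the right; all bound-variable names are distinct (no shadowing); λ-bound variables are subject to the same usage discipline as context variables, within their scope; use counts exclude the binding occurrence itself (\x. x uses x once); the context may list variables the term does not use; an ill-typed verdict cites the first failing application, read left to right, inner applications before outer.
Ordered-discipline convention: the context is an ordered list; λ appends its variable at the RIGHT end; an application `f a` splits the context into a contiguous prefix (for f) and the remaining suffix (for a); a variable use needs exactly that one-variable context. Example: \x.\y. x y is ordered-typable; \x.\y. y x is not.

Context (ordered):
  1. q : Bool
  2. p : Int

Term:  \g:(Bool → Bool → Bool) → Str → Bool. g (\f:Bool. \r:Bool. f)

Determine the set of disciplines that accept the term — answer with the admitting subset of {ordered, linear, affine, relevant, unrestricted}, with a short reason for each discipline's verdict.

admitted by: affine, unrestricted
use counts: q=0; p=0; g (λ-bound)=1; f (λ-bound)=1; r (λ-bound)=0
uses in reading order: g, f
typing: ✓ — ((Bool → Bool → Bool) → Str → Bool) → Str → Bool
ordered: ✗, needs weakening: q, p, r unused
linear: ✗, needs weakening: q, p, r unused
affine: ✓, no duplicate uses among q, p, g, f, r
relevant: ✗, needs weakening: q, p, r unused
unrestricted: ✓, well-typed at ((Bool → Bool → Bool) → Str → Bool) → Str → Bool; no restrictions here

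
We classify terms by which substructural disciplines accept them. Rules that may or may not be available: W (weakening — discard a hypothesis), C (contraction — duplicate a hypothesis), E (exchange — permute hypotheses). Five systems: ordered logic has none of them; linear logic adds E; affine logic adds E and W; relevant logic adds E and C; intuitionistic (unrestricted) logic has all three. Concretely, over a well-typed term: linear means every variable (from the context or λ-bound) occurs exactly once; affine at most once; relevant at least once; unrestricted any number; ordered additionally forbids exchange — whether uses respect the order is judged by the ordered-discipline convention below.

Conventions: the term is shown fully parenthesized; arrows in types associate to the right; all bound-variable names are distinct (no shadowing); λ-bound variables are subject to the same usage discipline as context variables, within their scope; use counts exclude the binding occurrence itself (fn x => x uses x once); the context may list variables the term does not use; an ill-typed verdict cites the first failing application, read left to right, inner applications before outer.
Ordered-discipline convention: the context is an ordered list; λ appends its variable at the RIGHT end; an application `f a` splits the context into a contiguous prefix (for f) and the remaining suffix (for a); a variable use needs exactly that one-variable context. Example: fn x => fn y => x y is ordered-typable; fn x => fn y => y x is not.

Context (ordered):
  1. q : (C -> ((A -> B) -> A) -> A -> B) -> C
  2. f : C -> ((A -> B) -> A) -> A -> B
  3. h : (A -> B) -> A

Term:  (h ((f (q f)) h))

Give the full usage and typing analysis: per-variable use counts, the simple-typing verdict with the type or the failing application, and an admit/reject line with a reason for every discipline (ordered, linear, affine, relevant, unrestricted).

variable uses: q ×1; f ×2; h ×2
order of uses: h, f, q, f, h
typing: ✓ — A
ordered: ✗, needs contraction — f ×2, h ×2
linear: ✗, needs contraction — f ×2, h ×2
affine: ✗, needs contraction — f ×2, h ×2
relevant: ✓, none of q, f, h goes unused
unrestricted: ✓, well-typed at A; no restrictions here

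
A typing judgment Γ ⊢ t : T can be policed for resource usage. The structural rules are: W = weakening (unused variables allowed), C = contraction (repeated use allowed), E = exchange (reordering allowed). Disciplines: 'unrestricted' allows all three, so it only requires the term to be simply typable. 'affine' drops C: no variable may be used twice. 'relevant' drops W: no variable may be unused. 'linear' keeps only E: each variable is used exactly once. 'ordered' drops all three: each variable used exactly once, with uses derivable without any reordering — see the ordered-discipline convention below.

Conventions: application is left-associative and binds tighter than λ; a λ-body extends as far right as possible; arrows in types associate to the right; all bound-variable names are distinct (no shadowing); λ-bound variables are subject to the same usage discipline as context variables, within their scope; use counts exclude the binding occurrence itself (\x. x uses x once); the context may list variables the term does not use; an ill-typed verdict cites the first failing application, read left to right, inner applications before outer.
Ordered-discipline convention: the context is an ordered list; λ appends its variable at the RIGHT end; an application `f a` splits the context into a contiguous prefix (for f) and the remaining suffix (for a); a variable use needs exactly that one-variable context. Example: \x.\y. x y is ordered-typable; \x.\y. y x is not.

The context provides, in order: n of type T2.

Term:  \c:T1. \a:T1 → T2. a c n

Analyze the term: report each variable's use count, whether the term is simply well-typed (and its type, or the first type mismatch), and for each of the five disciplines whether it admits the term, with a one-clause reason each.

usage: n: 1×, c (bound): 1×, a (bound): 1×
uses in reading order: a, c, n
typing: ill-typed: can't apply a value of type T2
ordered ✗ (a type mismatch blocks all five)
linear ✗ (the type mismatch rejects it)
affine ✗ (not simply typable)
relevant ✗ (fails simple typing)
unrestricted ✗ (a type mismatch blocks all five)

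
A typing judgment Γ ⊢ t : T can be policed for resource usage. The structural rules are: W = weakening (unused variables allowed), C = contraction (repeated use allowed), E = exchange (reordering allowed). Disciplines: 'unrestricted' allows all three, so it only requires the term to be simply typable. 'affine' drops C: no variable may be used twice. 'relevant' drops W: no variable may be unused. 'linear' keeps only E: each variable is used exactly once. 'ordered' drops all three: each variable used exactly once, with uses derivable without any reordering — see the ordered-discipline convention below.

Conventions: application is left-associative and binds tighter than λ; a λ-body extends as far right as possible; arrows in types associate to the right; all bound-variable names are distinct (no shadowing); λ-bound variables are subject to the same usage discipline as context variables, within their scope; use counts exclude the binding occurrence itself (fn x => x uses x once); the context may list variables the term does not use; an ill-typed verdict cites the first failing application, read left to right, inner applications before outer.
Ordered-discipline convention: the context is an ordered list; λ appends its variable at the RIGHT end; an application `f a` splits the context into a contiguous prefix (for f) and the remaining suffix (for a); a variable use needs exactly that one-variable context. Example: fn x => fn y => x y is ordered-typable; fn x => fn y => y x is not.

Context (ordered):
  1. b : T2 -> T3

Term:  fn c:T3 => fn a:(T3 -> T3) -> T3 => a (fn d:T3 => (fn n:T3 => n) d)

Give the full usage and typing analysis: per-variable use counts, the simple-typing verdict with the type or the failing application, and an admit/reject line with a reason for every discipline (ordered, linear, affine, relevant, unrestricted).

use counts: b ×0; c (bound) ×0; a (bound) ×1; d (bound) ×1; n (bound) ×1
uses in reading order: a, n, d
typing: the term checks, with type T3 -> ((T3 -> T3) -> T3) -> T3
ordered: ✗, b, c never used (weakening)
linear: ✗, b, c never used (weakening)
affine: ✓, no duplicate uses among b, c, a, d, n
relevant: ✗, b, c never used (weakening)
unrestricted: ✓, typability at T3 -> ((T3 -> T3) -> T3) -> T3 is all that's needed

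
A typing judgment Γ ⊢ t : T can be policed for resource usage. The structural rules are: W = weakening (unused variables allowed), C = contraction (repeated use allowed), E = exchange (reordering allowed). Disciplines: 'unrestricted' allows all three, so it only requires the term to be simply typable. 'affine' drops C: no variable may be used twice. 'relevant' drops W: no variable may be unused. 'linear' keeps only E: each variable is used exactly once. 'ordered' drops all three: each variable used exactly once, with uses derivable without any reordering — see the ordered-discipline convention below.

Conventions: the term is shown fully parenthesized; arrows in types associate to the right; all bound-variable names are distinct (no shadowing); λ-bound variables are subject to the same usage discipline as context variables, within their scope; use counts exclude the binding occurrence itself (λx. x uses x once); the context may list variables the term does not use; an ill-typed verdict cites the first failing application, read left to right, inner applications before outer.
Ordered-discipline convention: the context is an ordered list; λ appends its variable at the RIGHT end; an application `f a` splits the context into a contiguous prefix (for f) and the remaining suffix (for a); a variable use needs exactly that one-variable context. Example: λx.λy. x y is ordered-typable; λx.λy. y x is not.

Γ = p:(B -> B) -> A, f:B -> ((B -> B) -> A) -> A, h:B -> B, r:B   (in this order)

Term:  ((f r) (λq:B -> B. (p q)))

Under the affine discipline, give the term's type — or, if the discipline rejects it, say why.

term : A
counts: p ×1; f ×1; h ×0; r ×1; q (bound) ×1
use order (left to right): f, r, p, q
typing: well-typed — term : A
across the five disciplines: ordered ✗ · linear ✗ · affine ✓ · relevant ✗ · unrestricted ✓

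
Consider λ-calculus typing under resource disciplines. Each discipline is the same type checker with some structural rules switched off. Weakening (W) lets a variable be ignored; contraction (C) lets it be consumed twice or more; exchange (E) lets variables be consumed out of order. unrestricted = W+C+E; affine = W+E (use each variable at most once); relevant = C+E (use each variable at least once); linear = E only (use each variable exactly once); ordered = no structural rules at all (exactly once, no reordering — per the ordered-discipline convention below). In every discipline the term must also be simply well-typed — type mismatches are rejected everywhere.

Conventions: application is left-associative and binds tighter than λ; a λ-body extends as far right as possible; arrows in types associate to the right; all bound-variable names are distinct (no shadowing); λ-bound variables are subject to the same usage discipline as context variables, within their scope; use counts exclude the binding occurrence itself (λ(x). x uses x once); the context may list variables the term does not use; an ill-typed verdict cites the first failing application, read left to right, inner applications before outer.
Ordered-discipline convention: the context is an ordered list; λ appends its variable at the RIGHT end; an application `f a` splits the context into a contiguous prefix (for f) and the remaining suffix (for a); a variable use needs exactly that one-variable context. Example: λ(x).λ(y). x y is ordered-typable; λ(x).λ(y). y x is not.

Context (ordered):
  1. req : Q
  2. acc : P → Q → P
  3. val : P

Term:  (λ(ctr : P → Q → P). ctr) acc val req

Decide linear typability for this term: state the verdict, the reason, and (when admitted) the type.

yes — each of req, acc, val, ctr used exactly once; term : P
variable uses: req=1, acc=1, val=1, ctr (λ-bound)=1
uses in reading order: ctr, acc, val, req
typing: the term checks, with type P
across the five disciplines: ordered ✗ | linear ✓ | affine ✓ | relevant ✓ | unrestricted ✓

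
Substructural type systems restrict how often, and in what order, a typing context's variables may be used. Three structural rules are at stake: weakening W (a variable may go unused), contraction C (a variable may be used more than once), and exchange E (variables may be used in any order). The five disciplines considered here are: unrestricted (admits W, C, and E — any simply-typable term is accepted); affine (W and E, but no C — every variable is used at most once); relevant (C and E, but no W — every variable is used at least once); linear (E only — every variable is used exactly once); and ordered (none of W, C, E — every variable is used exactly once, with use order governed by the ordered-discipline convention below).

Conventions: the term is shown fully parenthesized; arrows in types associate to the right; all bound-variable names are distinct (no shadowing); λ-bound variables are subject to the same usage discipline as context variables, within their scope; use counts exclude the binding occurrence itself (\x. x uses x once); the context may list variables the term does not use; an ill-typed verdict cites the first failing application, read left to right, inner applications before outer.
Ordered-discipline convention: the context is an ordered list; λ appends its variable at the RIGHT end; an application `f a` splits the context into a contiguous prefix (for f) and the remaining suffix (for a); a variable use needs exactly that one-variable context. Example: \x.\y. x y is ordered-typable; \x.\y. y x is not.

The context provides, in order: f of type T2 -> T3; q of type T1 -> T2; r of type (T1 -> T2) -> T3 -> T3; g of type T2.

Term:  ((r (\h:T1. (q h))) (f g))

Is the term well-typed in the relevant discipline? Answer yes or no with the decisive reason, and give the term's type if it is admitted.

yes — at least one use each (f, q, r, g, h); term : T3
counts: f: 1×, q: 1×, r: 1×, g: 1×, h (bound): 1×
left-to-right use order: r, q, h, f, g
typing: ✓ — T3
per-discipline verdicts: ordered ✗ · linear ✓ · affine ✓ · relevant ✓ · unrestricted ✓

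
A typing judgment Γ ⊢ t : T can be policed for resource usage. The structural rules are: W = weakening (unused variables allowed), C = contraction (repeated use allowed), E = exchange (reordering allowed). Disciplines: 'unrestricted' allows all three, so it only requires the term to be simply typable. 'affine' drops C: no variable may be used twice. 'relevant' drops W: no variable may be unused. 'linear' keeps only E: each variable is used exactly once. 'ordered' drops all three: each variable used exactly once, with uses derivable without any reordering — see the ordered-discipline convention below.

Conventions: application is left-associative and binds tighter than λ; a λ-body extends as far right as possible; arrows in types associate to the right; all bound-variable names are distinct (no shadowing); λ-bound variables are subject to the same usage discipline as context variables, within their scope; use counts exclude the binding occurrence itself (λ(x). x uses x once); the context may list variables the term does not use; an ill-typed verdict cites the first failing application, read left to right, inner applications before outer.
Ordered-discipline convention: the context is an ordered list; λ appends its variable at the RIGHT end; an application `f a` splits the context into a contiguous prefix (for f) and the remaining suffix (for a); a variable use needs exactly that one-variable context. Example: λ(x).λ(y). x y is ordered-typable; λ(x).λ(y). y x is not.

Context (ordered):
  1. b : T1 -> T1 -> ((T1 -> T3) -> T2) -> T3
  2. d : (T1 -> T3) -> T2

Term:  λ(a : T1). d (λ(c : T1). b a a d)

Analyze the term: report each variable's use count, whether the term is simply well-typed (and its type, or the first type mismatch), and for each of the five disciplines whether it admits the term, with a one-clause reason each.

counts: b=1, d=2, a [bound]=2, c [bound]=0
use order (left to right): d, b, a, a, d
typing: well-typed at T1 -> T2
ordered: ✗, repeated use of d ×2, a ×2; c never used (weakening)
linear: ✗, repeated use of d ×2, a ×2; c never used (weakening)
affine: ✗, repeated use of d ×2, a ×2
relevant: ✗, c never used (weakening)
unrestricted: ✓, typability at T1 -> T2 is all that's needed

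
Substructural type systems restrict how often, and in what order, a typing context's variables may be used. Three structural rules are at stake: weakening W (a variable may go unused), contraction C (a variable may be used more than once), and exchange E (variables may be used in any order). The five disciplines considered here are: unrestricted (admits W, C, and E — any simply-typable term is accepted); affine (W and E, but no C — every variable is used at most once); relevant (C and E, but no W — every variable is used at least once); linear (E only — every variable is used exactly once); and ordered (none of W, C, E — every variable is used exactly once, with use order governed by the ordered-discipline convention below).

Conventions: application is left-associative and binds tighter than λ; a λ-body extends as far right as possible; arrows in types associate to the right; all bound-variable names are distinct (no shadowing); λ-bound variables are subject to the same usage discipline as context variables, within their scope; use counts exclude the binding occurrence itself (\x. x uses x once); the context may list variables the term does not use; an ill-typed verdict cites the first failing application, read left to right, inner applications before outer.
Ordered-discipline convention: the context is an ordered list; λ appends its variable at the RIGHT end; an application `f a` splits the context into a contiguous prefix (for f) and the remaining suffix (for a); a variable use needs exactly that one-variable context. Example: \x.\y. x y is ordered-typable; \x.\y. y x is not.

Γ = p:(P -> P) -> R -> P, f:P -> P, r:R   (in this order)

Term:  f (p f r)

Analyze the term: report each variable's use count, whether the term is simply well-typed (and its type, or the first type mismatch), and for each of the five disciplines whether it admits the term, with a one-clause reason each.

usage: p ×1, f ×2, r ×1
uses in reading order: f, p, f, r
typing: ✓ — P
ordered: ✗ — needs contraction — f ×2
linear: ✗ — needs contraction — f ×2
affine: ✗ — needs contraction — f ×2
relevant: ✓ — at least one use each (p, f, r)
unrestricted: ✓ — well-typed at P; no restrictions here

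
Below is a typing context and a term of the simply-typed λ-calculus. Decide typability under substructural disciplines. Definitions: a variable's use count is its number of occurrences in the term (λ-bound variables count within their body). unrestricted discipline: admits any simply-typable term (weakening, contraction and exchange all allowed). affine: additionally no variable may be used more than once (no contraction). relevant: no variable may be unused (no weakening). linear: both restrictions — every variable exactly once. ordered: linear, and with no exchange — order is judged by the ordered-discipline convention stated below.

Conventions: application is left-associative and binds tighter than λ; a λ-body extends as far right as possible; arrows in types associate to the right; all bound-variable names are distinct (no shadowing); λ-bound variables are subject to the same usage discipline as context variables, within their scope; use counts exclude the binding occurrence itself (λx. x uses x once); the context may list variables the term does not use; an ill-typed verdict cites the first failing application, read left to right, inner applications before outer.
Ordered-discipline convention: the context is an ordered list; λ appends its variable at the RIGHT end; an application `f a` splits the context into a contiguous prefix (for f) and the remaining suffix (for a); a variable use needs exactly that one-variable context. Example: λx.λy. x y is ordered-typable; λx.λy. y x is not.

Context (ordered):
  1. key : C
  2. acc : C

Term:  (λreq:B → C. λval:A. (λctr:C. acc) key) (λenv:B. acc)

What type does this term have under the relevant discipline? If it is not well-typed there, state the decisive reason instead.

not well-typed under relevant — req, val, ctr, env never used (weakening)
usage: key ×1, acc ×2, req (λ-bound) ×0, val (λ-bound) ×0, ctr (λ-bound) ×0, env (λ-bound) ×0
left-to-right use order: acc, key, acc
typing: well-typed — term : A → C
per-discipline verdicts: ordered ✗; linear ✗; affine ✗; relevant ✗; unrestricted ✓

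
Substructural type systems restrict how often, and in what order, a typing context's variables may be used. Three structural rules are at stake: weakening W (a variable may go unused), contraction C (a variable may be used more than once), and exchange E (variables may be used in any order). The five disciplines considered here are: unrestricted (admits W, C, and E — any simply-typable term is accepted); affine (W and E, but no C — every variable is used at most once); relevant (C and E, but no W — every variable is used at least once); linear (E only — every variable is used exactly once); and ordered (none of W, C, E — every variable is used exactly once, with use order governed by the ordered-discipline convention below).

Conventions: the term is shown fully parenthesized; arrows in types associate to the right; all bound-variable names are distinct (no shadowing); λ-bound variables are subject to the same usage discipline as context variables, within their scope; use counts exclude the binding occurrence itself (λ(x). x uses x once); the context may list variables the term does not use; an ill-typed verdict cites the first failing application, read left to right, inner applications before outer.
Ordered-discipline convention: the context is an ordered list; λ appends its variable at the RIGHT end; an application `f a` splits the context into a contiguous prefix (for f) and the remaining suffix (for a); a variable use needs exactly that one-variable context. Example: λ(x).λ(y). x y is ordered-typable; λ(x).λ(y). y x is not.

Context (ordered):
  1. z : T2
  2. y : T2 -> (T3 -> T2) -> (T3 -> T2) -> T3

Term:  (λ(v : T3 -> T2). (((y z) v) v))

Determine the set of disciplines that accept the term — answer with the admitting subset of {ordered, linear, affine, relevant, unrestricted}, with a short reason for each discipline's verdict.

admitted in: relevant, unrestricted
variable uses: z: 1, y: 1, v (bound): 2
use order (left to right): y, z, v, v
typing: ✓ — (T3 -> T2) -> T3
ordered ✗ (uses contraction: v ×2)
linear ✗ (uses contraction: v ×2)
affine ✗ (uses contraction: v ×2)
relevant ✓ (z, y, v: all used, weakening unneeded)
unrestricted ✓ (type-checks ((T3 -> T2) -> T3) and nothing is barred)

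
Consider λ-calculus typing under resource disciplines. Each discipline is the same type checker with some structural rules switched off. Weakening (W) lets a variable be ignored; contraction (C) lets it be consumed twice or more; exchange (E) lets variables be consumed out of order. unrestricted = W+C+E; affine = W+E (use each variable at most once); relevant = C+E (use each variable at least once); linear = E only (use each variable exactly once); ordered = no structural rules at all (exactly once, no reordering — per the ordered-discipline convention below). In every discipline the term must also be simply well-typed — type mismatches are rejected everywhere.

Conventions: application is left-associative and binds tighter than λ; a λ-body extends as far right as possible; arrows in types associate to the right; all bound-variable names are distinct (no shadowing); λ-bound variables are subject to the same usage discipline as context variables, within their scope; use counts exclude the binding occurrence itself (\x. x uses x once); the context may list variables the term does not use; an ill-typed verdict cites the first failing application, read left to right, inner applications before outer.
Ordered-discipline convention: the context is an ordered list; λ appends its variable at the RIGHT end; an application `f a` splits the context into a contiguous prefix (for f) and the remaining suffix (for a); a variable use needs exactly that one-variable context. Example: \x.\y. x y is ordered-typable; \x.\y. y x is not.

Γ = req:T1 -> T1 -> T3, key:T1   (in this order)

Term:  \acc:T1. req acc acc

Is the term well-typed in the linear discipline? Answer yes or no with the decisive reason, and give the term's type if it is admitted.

no — acc ×2 used more than once (contraction); key left unused
variable uses: req ×1, key ×0, acc (bound) ×2
left-to-right use order: req, acc, acc
typing: well-typed — term : T1 -> T3
all disciplines: ordered ✗ · linear ✗ · affine ✗ · relevant ✗ · unrestricted ✓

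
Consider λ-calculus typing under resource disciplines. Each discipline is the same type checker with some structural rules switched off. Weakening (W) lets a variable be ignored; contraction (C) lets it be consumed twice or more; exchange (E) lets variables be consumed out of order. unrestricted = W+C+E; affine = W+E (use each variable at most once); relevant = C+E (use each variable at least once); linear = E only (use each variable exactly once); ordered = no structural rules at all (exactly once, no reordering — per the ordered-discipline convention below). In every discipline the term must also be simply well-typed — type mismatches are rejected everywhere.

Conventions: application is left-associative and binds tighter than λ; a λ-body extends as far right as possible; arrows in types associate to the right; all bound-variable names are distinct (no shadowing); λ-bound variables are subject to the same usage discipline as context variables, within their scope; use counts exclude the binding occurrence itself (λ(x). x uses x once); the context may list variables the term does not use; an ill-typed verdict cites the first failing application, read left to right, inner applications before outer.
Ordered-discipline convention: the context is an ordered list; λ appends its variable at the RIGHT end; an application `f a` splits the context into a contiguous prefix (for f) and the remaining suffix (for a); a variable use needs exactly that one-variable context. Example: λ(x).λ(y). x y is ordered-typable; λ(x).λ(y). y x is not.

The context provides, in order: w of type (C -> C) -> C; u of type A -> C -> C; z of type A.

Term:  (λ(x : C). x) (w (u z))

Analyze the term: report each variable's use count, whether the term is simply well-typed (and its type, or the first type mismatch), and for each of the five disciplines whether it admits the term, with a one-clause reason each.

use counts: w: 1×, u: 1×, z: 1×, x (λ-bound): 1×
use order (left to right): x, w, u, z
typing: well-typed — term : C
ordered: ✓, w, u, z, x once each; derivable with no W/C/E
linear: ✓, single use per variable (w, u, z, x)
affine: ✓, at most one use each (w, u, z, x)
relevant: ✓, every one of w, u, z, x appears
unrestricted: ✓, type-checks (C) and nothing is barred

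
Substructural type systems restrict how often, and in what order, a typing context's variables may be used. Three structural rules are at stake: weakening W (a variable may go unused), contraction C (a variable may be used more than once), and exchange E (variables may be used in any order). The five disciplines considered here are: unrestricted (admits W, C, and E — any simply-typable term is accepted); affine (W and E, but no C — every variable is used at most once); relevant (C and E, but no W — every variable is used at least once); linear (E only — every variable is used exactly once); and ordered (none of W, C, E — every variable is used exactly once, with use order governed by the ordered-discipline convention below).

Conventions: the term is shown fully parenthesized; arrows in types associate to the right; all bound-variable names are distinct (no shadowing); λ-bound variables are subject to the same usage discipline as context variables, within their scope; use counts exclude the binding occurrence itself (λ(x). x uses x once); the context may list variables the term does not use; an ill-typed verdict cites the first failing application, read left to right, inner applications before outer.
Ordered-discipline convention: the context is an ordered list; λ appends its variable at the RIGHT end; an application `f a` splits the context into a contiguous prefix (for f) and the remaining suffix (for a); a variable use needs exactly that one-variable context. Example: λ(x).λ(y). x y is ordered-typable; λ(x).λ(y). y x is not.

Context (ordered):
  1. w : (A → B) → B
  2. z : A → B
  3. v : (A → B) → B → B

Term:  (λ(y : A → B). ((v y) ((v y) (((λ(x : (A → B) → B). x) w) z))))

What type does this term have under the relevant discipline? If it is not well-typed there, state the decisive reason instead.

term : (A → B) → B
usage: w ×1, z ×1, v ×2, y [bound] ×2, x [bound] ×1
uses in reading order: v, y, v, y, x, w, z
typing: the term checks, with type (A → B) → B
across the five disciplines: ordered ✗ | linear ✗ | affine ✗ | relevant ✓ | unrestricted ✓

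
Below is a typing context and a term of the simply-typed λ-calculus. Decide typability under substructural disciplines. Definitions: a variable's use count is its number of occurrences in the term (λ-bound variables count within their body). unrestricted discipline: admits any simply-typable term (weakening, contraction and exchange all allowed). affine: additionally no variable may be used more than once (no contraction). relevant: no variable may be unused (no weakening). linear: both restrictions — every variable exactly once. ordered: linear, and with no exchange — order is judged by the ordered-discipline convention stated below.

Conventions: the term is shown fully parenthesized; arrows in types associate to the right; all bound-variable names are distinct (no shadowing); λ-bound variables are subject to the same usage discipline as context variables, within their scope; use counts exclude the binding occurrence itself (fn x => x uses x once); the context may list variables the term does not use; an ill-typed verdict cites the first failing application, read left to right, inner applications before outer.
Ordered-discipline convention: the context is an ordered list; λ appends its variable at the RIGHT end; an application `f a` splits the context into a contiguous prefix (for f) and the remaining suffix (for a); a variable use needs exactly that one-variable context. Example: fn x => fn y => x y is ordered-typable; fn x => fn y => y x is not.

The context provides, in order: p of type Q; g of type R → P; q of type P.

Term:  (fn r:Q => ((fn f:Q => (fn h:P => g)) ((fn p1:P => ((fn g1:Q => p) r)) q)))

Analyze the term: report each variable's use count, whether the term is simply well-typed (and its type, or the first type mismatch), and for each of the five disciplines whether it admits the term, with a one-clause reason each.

counts: p=1, g=1, q=1, r (λ-bound)=1, f (λ-bound)=0, h (λ-bound)=0, p1 (λ-bound)=0, g1 (λ-bound)=0
order of uses: g, p, r, q
typing: the term checks, with type Q → P → R → P
ordered ✗ (f, h, p1, g1 left unused)
linear ✗ (f, h, p1, g1 left unused)
affine ✓ (none of p, g, q, r, f, h, p1, g1 used more than once)
relevant ✗ (f, h, p1, g1 left unused)
unrestricted ✓ (typability at Q → P → R → P is all that's needed)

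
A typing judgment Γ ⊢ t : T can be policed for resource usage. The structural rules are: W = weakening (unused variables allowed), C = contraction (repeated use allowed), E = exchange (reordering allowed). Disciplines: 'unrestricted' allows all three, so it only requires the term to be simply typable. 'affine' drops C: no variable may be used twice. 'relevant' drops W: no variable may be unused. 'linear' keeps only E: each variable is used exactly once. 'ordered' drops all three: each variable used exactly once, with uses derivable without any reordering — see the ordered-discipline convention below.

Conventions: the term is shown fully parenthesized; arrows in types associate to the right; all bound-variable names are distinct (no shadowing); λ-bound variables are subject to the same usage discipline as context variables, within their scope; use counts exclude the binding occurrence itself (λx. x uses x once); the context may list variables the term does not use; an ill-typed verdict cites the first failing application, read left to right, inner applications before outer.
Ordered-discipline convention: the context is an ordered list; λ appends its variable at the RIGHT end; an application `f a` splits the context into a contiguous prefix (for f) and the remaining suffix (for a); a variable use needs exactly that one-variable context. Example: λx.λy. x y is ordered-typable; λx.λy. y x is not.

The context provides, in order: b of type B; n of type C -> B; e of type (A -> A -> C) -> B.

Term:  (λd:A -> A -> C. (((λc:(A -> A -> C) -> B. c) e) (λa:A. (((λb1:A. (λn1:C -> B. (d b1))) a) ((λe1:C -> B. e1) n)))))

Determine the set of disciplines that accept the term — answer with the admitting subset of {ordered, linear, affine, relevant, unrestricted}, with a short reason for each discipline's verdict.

admitted in: affine, unrestricted
counts: b=0, n=1, e=1, d (λ-bound)=1, c (λ-bound)=1, a (λ-bound)=1, b1 (λ-bound)=1, n1 (λ-bound)=0, e1 (λ-bound)=1
use order (left to right): c, e, d, b1, a, e1, n
typing: ✓ — (A -> A -> C) -> B
ordered ✗ (needs weakening: b, n1 unused)
linear ✗ (needs weakening: b, n1 unused)
affine ✓ (at most one use each (b, n, e, d, c, a, b1, n1, e1))
relevant ✗ (needs weakening: b, n1 unused)
unrestricted ✓ (type-checks ((A -> A -> C) -> B) and nothing is barred)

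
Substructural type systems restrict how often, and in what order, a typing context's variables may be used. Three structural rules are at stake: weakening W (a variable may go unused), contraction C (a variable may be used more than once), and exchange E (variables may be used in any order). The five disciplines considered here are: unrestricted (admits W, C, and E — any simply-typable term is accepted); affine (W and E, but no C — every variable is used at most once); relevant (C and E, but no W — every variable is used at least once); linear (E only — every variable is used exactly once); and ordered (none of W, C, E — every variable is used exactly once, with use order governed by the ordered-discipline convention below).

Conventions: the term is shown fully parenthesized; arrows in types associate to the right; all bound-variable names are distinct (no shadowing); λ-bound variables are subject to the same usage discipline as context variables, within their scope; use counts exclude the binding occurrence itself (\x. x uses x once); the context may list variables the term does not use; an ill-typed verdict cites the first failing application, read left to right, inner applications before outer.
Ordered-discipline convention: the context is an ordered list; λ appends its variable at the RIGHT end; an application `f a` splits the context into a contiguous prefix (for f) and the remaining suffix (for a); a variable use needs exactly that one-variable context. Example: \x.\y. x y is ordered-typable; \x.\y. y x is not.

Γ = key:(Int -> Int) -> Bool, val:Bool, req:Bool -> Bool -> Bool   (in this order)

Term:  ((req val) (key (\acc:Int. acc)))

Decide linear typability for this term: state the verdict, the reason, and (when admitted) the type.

yes — single use per variable (key, val, req, acc); term : Bool
variable uses: key: 1×; val: 1×; req: 1×; acc [bound]: 1×
order of uses: req, val, key, acc
typing: well-typed — term : Bool
per-discipline verdicts: ordered ✗ | linear ✓ | affine ✓ | relevant ✓ | unrestricted ✓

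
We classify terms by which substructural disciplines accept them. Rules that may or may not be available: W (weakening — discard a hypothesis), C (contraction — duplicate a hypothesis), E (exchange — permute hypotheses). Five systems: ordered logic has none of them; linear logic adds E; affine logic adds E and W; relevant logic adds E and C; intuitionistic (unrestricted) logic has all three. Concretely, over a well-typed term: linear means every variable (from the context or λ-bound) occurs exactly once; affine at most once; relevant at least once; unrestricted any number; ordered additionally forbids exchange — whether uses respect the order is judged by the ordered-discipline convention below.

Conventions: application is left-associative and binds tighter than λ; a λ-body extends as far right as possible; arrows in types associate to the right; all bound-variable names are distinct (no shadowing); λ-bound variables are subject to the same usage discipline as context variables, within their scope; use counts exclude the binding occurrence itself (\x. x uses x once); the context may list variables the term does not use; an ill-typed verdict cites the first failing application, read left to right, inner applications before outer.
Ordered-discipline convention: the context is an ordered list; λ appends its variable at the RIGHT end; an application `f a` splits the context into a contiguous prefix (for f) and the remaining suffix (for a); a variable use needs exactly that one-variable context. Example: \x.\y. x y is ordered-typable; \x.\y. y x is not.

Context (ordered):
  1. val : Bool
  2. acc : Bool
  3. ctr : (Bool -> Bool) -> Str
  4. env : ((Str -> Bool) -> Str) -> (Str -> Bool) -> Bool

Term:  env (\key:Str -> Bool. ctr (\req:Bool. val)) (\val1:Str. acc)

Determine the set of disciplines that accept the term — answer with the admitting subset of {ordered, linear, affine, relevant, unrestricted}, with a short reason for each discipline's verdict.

accepted by: affine, unrestricted
use counts: val: 1; acc: 1; ctr: 1; env: 1; key (bound): 0; req (bound): 0; val1 (bound): 0
order of uses: env, ctr, val, acc
typing: the term checks, with type Bool
ordered ✗ (key, req, val1 left unused)
linear ✗ (key, req, val1 left unused)
affine ✓ (val, acc, ctr, env, key, req, val1: no repeats, contraction unneeded)
relevant ✗ (key, req, val1 left unused)
unrestricted ✓ (simply typable at Bool; W, C, E all held)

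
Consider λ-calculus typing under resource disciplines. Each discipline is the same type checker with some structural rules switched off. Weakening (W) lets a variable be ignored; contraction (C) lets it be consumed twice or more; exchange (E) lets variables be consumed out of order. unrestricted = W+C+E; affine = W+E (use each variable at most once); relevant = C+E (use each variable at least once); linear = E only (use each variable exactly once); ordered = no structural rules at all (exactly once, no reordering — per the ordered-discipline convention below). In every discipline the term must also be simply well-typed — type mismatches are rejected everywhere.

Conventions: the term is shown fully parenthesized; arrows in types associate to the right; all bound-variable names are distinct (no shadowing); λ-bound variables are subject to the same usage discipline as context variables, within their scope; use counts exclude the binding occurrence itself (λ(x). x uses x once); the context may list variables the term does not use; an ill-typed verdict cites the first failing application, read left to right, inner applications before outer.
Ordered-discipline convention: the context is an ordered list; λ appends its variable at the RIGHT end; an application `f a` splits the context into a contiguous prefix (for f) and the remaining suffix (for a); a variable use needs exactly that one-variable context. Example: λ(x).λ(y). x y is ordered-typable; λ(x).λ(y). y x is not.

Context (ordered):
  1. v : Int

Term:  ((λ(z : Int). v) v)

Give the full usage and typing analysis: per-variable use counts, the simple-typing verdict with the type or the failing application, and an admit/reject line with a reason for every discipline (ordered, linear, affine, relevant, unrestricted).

use counts: v: 2×; z [bound]: 0×
left-to-right use order: v, v
typing: ✓ — Int
ordered: ✗ — uses contraction: v ×2; needs weakening: z unused
linear: ✗ — uses contraction: v ×2; needs weakening: z unused
affine: ✗ — uses contraction: v ×2
relevant: ✗ — needs weakening: z unused
unrestricted: ✓ — well-typed at Int; no restrictions here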